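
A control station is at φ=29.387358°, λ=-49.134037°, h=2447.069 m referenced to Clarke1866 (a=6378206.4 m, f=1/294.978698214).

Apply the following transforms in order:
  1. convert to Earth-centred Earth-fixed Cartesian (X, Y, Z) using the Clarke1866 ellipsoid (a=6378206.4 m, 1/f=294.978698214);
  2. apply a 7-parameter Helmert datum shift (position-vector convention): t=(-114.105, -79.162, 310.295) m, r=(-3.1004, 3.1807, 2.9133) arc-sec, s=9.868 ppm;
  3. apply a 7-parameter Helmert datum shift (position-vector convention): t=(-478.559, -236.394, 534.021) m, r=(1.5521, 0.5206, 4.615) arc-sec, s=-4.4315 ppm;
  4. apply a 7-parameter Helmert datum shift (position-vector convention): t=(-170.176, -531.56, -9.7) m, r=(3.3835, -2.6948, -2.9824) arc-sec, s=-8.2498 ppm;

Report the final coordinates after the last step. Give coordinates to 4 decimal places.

X=3639904.6476 m, Y=-4208619.9268 m, Z=3113182.2928 m

start: φ=29.387358°, λ=-49.134037°, h=2447.069 m
→ ECEF (a=6378206.400, f=1/294.978698214): X=3640569.8128, Y=-4207837.1846, Z=3112411.6520
→ Helmert 7p (PV): X=3640599.0607, Y=-4207859.6657, Z=3112759.7697
→ Helmert 7p (PV): X=3640206.3716, Y=-4208019.3804, Z=3113239.1448
→ Helmert 7p (PV): X=3639904.6476, Y=-4208619.9268, Z=3113182.2928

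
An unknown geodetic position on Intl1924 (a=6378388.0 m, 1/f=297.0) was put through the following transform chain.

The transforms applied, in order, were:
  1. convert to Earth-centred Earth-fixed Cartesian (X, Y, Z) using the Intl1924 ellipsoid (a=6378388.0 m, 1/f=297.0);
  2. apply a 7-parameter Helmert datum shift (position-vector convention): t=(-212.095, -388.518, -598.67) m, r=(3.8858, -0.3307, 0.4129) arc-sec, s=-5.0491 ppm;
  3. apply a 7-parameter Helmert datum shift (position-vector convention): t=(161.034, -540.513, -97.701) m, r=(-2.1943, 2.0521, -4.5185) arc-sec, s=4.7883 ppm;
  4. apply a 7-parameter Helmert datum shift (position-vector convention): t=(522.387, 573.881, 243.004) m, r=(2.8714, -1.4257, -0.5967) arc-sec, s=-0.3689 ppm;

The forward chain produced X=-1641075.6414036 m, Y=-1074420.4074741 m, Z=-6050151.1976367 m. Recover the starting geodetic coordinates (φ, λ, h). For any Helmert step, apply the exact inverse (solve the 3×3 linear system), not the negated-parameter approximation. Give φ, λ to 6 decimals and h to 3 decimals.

start: X=-1641075.6414, Y=-1074420.4075, Z=-6050151.1976 m
→ Helmert⁻¹: X=-1641637.3440, Y=-1075083.6609, Z=-6050370.1205
→ Helmert⁻¹: X=-1641706.7848, Y=-1074509.6021, Z=-6050271.2131
→ Helmert⁻¹: X=-1641514.8276, Y=-1074237.1907, Z=-6049680.2194
→ geod (Bowring, a=6378388.000): φ=-72.14637700°, λ=-146.79853400°, h=864.2490 m

φ=-72.146377°, λ=-146.798534°, h=864.249 m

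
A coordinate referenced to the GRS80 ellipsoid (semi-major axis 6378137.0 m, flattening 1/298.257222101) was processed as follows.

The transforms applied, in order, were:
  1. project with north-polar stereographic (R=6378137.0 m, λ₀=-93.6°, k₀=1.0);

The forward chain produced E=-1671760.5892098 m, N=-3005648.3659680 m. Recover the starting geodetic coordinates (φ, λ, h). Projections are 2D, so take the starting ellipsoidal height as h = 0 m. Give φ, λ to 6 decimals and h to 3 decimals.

start: E=-1671760.5892, N=-3005648.3660 m
→ stereo⁻¹: φ=59.82192600°, λ=-122.68308800°

φ=59.821926°, λ=-122.683088°, h=0.000 m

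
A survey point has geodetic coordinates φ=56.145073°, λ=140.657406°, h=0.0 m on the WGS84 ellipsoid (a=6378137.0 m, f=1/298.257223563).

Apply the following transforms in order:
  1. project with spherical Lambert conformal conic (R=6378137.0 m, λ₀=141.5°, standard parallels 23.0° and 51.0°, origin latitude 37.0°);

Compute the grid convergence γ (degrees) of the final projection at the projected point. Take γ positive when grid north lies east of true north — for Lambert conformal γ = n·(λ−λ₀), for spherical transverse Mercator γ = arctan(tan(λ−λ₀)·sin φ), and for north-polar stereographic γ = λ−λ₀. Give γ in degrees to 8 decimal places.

-0.51229927

start: φ=56.145073°, λ=140.657406°, h=0.000 m
→ into lcc (λ₀=141.5°): φ=56.14507300°, λ−λ₀=-0.84259400°
convergence γ = -0.51229927°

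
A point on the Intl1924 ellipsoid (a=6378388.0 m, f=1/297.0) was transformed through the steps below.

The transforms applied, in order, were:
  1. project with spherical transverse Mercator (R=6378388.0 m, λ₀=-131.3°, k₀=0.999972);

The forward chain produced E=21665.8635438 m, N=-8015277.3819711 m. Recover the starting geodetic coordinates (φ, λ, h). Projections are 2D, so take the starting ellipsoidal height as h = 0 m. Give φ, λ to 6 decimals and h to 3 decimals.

start: E=21665.8635, N=-8015277.3820 m
→ tm⁻¹: φ=-72.00062700°, λ=-130.67014700°

φ=-72.000627°, λ=-130.670147°, h=0.000 m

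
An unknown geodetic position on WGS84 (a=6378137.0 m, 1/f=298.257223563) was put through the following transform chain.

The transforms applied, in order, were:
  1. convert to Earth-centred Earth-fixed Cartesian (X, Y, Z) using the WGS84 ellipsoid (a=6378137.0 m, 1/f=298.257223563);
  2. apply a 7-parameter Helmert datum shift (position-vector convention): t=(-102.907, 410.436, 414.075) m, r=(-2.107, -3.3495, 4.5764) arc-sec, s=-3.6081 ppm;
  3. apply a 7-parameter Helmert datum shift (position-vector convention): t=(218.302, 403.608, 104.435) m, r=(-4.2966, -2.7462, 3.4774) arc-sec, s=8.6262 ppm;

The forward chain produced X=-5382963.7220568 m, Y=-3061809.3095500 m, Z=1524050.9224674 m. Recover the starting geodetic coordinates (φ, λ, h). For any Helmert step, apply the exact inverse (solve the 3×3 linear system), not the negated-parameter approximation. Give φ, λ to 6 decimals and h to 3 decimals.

start: X=-5382963.7221, Y=-3061809.3095, Z=1524050.9225 m
→ Helmert⁻¹: X=-5383166.9225, Y=-3062127.4926, Z=1523941.2273
→ Helmert⁻¹: X=-5383126.6434, Y=-3062445.1066, Z=1523588.7821
→ geod (Bowring, a=6378137.000): φ=13.91024600°, λ=-150.36457800°, h=1015.5540 m

φ=13.910246°, λ=-150.364578°, h=1015.554 m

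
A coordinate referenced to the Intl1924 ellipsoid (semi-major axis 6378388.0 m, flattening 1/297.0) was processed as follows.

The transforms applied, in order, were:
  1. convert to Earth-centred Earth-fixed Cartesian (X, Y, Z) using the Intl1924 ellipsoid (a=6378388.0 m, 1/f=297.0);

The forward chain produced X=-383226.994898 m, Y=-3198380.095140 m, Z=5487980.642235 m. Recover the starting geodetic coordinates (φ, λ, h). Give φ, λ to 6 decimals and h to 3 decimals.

φ=59.756935°, λ=-96.832555°, h=1128.965 m

start: X=-383226.9949, Y=-3198380.0951, Z=5487980.6422 m
→ geod (Bowring, a=6378388.000): φ=59.75693500°, λ=-96.83255500°, h=1128.9650 m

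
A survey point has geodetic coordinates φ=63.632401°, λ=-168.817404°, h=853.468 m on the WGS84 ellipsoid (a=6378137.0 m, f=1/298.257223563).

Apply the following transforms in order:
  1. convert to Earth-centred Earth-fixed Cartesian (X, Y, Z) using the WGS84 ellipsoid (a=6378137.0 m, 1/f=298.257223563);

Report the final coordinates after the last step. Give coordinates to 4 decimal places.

X=-2786800.2992 m, Y=-550921.6726 m, Z=5692398.0527 m

start: φ=63.632401°, λ=-168.817404°, h=853.468 m
→ ECEF (a=6378137.000, f=1/298.257223563): X=-2786800.2992, Y=-550921.6726, Z=5692398.0527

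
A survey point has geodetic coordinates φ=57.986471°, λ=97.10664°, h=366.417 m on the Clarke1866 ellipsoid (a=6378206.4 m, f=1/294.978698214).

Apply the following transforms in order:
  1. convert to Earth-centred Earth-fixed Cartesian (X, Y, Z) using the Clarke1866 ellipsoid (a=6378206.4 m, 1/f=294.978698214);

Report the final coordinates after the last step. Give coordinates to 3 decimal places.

X=-419357.197 m, Y=3363622.535 m, Z=5385050.160 m

start: φ=57.986471°, λ=97.106640°, h=366.417 m
→ ECEF (a=6378206.400, f=1/294.978698214): X=-419357.1972, Y=3363622.5352, Z=5385050.1604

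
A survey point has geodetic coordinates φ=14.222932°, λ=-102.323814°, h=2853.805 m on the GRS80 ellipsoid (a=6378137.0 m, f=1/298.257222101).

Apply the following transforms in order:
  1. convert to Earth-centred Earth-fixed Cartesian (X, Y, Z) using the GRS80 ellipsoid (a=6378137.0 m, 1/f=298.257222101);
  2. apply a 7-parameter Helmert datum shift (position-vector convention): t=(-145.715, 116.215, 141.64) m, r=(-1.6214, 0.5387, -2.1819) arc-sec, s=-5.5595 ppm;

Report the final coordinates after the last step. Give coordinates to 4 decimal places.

X=-1320653.7411 m, Y=-6043909.2940 m, Z=1557787.8693 m

start: φ=14.222932°, λ=-102.323814°, h=2853.805 m
→ ECEF (a=6378137.000, f=1/298.257222101): X=-1320455.5002, Y=-6044085.3229, Z=1557603.9293
→ Helmert 7p (PV): X=-1320653.7411, Y=-6043909.2940, Z=1557787.8693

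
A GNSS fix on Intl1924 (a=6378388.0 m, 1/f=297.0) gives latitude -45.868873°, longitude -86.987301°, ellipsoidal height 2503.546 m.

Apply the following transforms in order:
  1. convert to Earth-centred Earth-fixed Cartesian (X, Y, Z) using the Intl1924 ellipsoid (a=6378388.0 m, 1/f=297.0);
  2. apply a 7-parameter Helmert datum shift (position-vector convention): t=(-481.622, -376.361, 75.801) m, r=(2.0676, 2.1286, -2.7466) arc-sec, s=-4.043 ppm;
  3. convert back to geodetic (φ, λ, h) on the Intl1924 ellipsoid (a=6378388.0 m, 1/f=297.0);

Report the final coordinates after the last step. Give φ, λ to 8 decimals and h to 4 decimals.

start: φ=-45.868873°, λ=-86.987301°, h=2503.546 m
→ ECEF (a=6378388.000, f=1/297.0): X=233919.0223, Y=-4444592.2306, Z=-4556990.8103
→ Helmert 7p (PV): X=233330.2443, Y=-4444908.0578, Z=-4556943.5518
→ geod (Bowring, a=6378388.000): φ=-45.86674082°, λ=-86.99508323°, h=2667.7200 m

φ=-45.86674082°, λ=-86.99508323°, h=2667.7200 m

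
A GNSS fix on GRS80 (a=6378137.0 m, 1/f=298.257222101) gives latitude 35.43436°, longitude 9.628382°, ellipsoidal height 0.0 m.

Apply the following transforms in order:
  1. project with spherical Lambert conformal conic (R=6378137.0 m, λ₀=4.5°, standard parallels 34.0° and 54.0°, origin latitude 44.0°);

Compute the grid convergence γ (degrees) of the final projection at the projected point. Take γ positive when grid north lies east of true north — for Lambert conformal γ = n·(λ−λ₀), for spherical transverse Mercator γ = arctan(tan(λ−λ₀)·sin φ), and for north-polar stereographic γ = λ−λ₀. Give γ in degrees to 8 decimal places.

start: φ=35.434360°, λ=9.628382°, h=0.000 m
→ into lcc (λ₀=4.5°): φ=35.43436000°, λ−λ₀=5.12838200°
convergence γ = 3.58091725°

3.58091725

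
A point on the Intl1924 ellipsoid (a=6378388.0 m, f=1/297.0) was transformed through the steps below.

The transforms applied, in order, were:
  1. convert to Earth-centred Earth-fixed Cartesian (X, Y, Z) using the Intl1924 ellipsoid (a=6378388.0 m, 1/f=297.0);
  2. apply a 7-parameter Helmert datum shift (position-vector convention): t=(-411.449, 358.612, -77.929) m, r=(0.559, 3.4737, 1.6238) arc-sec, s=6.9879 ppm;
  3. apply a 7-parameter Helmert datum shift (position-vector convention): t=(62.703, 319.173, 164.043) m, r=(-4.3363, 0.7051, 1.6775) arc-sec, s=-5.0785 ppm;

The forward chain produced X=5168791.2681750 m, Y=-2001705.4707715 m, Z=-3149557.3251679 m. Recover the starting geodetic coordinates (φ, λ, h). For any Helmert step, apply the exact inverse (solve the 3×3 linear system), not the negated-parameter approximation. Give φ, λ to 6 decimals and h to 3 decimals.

start: X=5168791.2682, Y=-2001705.4708, Z=-3149557.3252 m
→ Helmert⁻¹: X=5168749.3001, Y=-2002010.6299, Z=-3149761.7834
→ Helmert⁻¹: X=5169161.9058, Y=-2002404.4790, Z=-3149569.3644
→ geod (Bowring, a=6378388.000): φ=-29.76973600°, λ=-21.17512600°, h=2580.3570 m

φ=-29.769736°, λ=-21.175126°, h=2580.357 m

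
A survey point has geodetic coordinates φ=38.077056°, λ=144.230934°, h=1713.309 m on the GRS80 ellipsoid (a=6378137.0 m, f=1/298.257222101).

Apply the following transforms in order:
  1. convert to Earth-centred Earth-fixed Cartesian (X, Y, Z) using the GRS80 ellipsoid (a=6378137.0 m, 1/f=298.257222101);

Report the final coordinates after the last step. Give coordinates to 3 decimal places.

start: φ=38.077056°, λ=144.230934°, h=1713.309 m
→ ECEF (a=6378137.000, f=1/298.257222101): X=-4080028.1809, Y=2939261.8076, Z=3913236.9150

X=-4080028.181 m, Y=2939261.808 m, Z=3913236.915 m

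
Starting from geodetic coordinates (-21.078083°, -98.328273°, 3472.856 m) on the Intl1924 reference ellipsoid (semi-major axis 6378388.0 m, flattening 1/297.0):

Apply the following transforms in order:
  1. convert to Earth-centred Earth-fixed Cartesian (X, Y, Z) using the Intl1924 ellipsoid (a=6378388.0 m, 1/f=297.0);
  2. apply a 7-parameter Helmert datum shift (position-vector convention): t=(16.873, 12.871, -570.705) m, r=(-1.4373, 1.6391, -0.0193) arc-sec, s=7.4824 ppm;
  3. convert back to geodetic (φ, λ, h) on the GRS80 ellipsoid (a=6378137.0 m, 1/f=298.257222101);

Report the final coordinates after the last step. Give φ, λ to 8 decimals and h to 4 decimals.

start: φ=-21.078083°, λ=-98.328273°, h=3472.856 m
→ ECEF (a=6378388.000, f=1/297.0): X=-862903.2985, Y=-5894622.5927, Z=-2280741.7878
→ Helmert 7p (PV): X=-862911.5579, Y=-5894669.6398, Z=-2281281.6256
→ geod (Bowring, a=6378137.000): φ=-21.08192259°, λ=-98.32828606°, h=3950.7868 m

φ=-21.08192259°, λ=-98.32828606°, h=3950.7868 m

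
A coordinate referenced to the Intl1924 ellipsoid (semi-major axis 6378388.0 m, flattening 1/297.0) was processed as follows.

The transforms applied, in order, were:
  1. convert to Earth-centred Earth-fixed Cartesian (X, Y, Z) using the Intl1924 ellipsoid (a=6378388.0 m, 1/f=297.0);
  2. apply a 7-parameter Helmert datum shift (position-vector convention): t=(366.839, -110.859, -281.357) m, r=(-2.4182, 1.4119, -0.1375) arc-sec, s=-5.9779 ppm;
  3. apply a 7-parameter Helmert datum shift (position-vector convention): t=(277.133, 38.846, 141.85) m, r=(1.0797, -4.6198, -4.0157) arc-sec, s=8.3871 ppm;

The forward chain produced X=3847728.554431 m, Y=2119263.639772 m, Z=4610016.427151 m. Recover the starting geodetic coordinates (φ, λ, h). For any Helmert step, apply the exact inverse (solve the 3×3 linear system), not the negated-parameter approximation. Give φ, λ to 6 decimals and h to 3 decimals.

start: X=3847728.5544, Y=2119263.6398, Z=4610016.4272 m
→ Helmert⁻¹: X=3847481.1390, Y=2119306.0549, Z=4609738.6468
→ Helmert⁻¹: X=3847104.3284, Y=2119378.1005, Z=4610098.7430
→ geod (Bowring, a=6378388.000): φ=46.57912000°, λ=28.85046400°, h=390.9420 m

φ=46.579120°, λ=28.850464°, h=390.942 m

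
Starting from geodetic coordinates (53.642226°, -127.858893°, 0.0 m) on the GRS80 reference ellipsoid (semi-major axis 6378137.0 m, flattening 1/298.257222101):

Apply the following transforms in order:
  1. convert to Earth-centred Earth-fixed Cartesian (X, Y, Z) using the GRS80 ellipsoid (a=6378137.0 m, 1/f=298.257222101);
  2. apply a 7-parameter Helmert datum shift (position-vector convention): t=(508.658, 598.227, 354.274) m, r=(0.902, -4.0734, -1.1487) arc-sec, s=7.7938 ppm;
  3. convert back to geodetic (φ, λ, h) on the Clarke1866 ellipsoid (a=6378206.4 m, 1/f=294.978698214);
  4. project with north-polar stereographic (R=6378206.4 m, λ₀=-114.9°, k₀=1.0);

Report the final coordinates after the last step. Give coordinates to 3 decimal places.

start: φ=53.642226°, λ=-127.858893°, h=0.000 m
→ ECEF (a=6378137.000, f=1/298.257222101): X=-2325600.3770, Y=-2991790.9933, Z=5113237.2982
→ Helmert 7p (PV): X=-2325227.4849, Y=-2991225.4927, Z=5113572.4132
→ geod (Bowring, a=6378206.400): φ=53.65094062°, λ=-127.85968923°, h=-45.6812 m
→ stereo (R=6378206.4, λ₀=-114.9°): E=-939181.7159, N=-4081140.7200

E=-939181.716 m, N=-4081140.720 m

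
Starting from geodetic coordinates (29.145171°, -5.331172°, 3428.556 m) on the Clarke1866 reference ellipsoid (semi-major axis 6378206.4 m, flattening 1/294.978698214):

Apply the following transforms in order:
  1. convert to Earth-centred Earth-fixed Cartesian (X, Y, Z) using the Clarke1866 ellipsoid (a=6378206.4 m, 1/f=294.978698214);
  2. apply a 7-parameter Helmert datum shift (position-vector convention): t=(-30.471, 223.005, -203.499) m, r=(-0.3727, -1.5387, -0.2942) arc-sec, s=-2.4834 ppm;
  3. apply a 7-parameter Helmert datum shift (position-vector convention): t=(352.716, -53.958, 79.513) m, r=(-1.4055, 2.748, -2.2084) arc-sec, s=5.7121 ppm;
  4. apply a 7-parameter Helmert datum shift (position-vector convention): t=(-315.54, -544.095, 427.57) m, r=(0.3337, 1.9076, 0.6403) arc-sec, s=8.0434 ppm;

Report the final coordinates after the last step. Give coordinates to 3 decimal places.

X=5554105.961 m, Y=-518685.733 m, Z=3089722.029 m

start: φ=29.145171°, λ=-5.331172°, h=3428.556 m
→ ECEF (a=6378206.400, f=1/294.978698214): X=5553994.6439, Y=-518276.3364, Z=3089463.9249
→ Helmert 7p (PV): X=5553926.5940, Y=-518054.3837, Z=3089295.1218
→ Helmert 7p (PV): X=5554346.6459, Y=-518149.7143, Z=3089321.8176
→ Helmert 7p (PV): X=5554105.9614, Y=-518685.7327, Z=3089722.0293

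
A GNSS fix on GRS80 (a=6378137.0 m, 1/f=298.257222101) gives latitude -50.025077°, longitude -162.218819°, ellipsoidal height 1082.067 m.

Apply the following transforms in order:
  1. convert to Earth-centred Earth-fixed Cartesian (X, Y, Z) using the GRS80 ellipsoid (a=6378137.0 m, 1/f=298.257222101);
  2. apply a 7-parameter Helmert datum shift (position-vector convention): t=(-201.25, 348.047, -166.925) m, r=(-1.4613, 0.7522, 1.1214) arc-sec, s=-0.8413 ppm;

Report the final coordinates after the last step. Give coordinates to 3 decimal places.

start: φ=-50.025077°, λ=-162.218819°, h=1082.067 m
→ ECEF (a=6378137.000, f=1/298.257222101): X=-3910257.3291, Y=-1254029.7013, Z=-4865410.7114
→ Helmert 7p (PV): X=-3910466.2146, Y=-1253736.3275, Z=-4865550.3991

X=-3910466.215 m, Y=-1253736.328 m, Z=-4865550.399 m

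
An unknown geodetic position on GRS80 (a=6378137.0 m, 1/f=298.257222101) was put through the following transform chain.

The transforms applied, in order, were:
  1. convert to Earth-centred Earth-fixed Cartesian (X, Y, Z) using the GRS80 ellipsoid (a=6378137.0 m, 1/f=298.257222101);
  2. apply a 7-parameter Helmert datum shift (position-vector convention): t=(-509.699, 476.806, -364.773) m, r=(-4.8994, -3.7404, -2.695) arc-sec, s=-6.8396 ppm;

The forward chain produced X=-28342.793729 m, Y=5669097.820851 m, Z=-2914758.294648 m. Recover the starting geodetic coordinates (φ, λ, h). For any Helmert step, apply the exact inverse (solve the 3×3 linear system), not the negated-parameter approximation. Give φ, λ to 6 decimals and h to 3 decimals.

start: X=-28342.7937, Y=5669097.8209, Z=-2914758.2946 m
→ Helmert⁻¹: X=-27960.1986, Y=5668728.6436, Z=-2914278.2989
→ geod (Bowring, a=6378137.000): φ=-27.36407700°, λ=90.28260100°, h=383.1590 m

φ=-27.364077°, λ=90.282601°, h=383.159 m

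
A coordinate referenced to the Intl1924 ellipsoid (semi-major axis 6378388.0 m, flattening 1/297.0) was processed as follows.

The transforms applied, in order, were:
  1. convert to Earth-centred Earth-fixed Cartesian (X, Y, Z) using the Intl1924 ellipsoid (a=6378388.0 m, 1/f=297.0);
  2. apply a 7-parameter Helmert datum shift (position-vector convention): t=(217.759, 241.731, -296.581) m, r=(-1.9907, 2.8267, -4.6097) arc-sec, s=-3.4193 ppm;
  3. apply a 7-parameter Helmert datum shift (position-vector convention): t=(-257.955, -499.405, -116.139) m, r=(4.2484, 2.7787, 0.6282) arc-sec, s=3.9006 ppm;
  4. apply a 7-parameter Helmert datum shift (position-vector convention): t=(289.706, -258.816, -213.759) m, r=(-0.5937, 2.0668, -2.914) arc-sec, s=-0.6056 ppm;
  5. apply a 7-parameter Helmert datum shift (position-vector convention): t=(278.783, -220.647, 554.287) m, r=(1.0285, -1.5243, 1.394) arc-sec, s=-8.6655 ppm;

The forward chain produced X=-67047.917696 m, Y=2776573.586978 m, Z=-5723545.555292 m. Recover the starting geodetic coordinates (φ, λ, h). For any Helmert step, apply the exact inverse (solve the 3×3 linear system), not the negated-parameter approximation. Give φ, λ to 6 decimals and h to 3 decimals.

φ=-64.260664°, λ=91.391867°, h=1154.265 m

start: X=-67047.9177, Y=2776573.5870, Z=-5723545.5553 m
→ Helmert⁻¹: X=-67350.8194, Y=2776790.2092, Z=-5724162.7931
→ Helmert⁻¹: X=-67622.4446, Y=2777066.2271, Z=-5723945.1848
→ Helmert⁻¹: X=-67278.6587, Y=2777437.1095, Z=-5723864.8322
→ Helmert⁻¹: X=-67480.2790, Y=2777258.6056, Z=-5723561.9428
→ geod (Bowring, a=6378388.000): φ=-64.26066400°, λ=91.39186700°, h=1154.2650 m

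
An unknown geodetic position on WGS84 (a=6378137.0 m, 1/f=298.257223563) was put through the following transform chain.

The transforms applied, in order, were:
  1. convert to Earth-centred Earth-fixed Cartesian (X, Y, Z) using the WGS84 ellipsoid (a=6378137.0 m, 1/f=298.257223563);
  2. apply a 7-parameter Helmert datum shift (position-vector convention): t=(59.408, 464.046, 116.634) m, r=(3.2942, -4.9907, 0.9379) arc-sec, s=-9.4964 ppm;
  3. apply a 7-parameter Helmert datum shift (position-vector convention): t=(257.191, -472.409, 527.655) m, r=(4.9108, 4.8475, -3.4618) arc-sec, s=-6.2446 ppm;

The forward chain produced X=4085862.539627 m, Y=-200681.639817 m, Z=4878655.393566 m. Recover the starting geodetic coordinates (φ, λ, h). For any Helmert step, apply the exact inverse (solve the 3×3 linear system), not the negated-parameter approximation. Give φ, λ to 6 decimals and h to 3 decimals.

φ=50.207802°, λ=-2.808568°, h=623.011 m

start: X=4085862.5396, Y=-200681.6398, Z=4878655.3936 m
→ Helmert⁻¹: X=4085519.5732, Y=-200025.7699, Z=4878258.9782
→ Helmert⁻¹: X=4085616.0797, Y=-200432.3907, Z=4878093.0165
→ geod (Bowring, a=6378137.000): φ=50.20780200°, λ=-2.80856800°, h=623.0110 m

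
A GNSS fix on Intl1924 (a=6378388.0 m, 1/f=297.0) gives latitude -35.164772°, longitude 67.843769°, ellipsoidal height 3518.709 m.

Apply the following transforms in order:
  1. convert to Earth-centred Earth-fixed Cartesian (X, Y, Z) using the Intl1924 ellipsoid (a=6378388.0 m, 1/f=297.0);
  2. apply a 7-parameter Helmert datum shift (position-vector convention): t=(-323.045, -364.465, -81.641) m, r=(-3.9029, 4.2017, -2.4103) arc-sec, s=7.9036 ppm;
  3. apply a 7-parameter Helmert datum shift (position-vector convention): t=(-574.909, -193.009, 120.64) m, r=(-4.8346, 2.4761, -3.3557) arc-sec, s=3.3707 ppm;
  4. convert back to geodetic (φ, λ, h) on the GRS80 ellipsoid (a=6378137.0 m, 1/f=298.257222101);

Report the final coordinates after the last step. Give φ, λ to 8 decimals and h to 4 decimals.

start: φ=-35.164772°, λ=67.843769°, h=3518.709 m
→ ECEF (a=6378388.000, f=1/297.0): X=1969777.8015, Y=4837352.9996, Z=-3654909.4511
→ Helmert 7p (PV): X=1969452.3994, Y=4836934.5912, Z=-3655151.6367
→ Helmert 7p (PV): X=1968918.9423, Y=4836640.1725, Z=-3655180.3317
→ geod (Bowring, a=6378137.000): φ=-35.17109881°, λ=67.84954691°, h=3091.0418 m

φ=-35.17109881°, λ=67.84954691°, h=3091.0418 m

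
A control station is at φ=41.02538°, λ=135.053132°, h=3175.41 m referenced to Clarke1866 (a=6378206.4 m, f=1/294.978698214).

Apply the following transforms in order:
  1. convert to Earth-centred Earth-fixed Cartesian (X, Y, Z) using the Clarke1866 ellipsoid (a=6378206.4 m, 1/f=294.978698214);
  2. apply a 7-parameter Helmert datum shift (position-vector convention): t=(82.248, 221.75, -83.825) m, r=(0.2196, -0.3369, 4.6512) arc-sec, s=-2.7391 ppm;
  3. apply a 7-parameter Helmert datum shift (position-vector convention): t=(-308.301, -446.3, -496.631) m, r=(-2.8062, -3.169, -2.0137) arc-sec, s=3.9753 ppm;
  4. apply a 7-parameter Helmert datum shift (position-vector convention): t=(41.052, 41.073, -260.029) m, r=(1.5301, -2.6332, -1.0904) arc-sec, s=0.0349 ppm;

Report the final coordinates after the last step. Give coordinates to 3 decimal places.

start: φ=41.025380°, λ=135.053132°, h=3175.410 m
→ ECEF (a=6378206.400, f=1/294.978698214): X=-3412310.3558, Y=3405987.5531, Z=4166435.0192
→ Helmert 7p (PV): X=-3412302.3699, Y=3406118.5918, Z=4166337.8346
→ Helmert 7p (PV): X=-3412654.9937, Y=3405775.8281, Z=4165759.0002
→ Helmert 7p (PV): X=-3412649.2370, Y=3405804.1585, Z=4165480.8148

X=-3412649.237 m, Y=3405804.158 m, Z=4165480.815 m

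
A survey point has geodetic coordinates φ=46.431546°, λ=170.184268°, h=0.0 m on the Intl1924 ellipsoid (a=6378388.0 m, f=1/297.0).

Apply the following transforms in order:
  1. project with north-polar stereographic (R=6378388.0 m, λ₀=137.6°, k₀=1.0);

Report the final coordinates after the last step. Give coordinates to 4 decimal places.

start: φ=46.431546°, λ=170.184268°, h=0.000 m
→ stereo (R=6378388.0, λ₀=137.6°): E=2745621.2291, N=-4295806.5089

E=2745621.2291 m, N=-4295806.5089 m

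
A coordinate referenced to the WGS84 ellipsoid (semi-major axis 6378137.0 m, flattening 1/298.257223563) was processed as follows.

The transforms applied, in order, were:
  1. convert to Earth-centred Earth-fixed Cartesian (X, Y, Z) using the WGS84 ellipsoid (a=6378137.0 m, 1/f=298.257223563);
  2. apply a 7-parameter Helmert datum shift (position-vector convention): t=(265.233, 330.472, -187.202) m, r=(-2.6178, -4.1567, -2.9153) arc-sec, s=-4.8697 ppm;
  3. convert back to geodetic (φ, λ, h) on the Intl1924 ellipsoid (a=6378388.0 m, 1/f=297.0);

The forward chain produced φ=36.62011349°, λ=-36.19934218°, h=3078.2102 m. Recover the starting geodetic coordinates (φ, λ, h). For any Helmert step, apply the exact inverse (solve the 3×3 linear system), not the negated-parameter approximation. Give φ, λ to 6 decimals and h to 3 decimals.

start: φ=36.620113°, λ=-36.199342°, h=3078.210 m
→ ECEF (a=6378388.000, f=1/297.0): X=4138087.3235, Y=-3028549.1304, Z=3785537.1718
→ Helmert⁻¹: X=4137961.3389, Y=-3028883.9123, Z=3785620.9790
→ geod (Bowring, a=6378137.000): φ=36.61941600°, λ=-36.20319200°, h=3423.8660 m

φ=36.619416°, λ=-36.203192°, h=3423.866 m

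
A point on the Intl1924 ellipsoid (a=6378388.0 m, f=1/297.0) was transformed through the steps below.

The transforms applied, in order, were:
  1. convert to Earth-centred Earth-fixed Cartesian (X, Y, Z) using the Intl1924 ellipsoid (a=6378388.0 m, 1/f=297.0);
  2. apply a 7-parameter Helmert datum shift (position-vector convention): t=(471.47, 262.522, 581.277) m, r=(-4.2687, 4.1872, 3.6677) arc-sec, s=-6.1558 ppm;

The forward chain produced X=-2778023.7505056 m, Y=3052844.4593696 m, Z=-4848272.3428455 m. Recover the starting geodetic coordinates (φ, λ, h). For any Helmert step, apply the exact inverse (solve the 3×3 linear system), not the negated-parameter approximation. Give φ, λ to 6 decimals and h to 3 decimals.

start: X=-2778023.7505, Y=3052844.4594, Z=-4848272.3428 m
→ Helmert⁻¹: X=-2778359.6092, Y=3052750.4807, Z=-4848876.6922
→ geod (Bowring, a=6378388.000): φ=-49.78331900°, λ=132.30585600°, h=1992.3460 m

φ=-49.783319°, λ=132.305856°, h=1992.346 m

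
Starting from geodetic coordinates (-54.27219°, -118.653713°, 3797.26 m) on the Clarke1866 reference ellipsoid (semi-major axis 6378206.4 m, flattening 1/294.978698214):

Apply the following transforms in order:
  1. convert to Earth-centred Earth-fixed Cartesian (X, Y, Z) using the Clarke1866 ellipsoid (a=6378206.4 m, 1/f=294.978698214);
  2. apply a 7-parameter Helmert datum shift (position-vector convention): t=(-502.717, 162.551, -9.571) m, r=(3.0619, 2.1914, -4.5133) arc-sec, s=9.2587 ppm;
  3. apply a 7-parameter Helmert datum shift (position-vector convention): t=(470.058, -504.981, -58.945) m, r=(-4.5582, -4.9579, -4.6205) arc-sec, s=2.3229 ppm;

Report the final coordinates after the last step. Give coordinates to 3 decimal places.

start: φ=-54.272190°, λ=-118.653713°, h=3797.260 m
→ ECEF (a=6378206.400, f=1/294.978698214): X=-1790993.2568, Y=-3277599.3705, Z=-5157373.5207
→ Helmert 7p (PV): X=-1791639.0677, Y=-3277351.4172, Z=-5157460.4690
→ Helmert 7p (PV): X=-1791122.6190, Y=-3277937.8507, Z=-5157502.0336

X=-1791122.619 m, Y=-3277937.851 m, Z=-5157502.034 m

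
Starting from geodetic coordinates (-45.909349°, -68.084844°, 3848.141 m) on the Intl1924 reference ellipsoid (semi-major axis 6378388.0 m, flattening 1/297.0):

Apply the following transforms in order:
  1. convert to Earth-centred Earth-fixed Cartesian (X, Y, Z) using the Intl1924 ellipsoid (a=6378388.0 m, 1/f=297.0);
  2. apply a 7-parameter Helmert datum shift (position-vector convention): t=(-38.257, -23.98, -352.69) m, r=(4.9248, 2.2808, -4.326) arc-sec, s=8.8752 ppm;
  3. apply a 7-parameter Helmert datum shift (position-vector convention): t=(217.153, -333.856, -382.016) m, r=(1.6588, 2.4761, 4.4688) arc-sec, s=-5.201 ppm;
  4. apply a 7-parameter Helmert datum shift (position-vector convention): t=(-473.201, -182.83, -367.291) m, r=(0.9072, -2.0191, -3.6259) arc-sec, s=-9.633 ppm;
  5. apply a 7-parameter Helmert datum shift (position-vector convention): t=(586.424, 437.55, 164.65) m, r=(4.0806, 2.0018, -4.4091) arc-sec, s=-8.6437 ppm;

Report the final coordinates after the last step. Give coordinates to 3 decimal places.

X=1660313.479 m, Y=-4126842.355 m, Z=-4562229.720 m

start: φ=-45.909349°, λ=-68.084844°, h=3848.141 m
→ ECEF (a=6378388.000, f=1/297.0): X=1660308.3374, Y=-4126991.8944, Z=-4561089.3231
→ Helmert 7p (PV): X=1660147.8243, Y=-4126978.4222, Z=-4561599.3903
→ Helmert 7p (PV): X=1660390.9956, Y=-4127218.1617, Z=-4562010.7998
→ Helmert 7p (PV): X=1659873.9055, Y=-4127370.3572, Z=-4562336.0441
→ Helmert 7p (PV): X=1660313.4793, Y=-4126842.3551, Z=-4562229.7199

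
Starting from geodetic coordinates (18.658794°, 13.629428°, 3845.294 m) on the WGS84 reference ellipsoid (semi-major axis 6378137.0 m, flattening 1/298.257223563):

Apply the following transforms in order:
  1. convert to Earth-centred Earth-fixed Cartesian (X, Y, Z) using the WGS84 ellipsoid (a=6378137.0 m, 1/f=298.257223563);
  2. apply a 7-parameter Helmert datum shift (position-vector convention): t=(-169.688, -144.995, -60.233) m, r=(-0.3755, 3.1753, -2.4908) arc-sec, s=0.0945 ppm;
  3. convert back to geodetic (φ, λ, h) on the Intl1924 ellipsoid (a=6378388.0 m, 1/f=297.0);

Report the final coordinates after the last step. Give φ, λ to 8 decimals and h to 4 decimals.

start: φ=18.658794°, λ=13.629428°, h=3845.294 m
→ ECEF (a=6378137.000, f=1/298.257223563): X=5878292.0533, Y=1425304.8004, Z=2028832.8471
→ Helmert 7p (PV): X=5878171.3649, Y=1425092.6488, Z=2028679.7189
→ geod (Bowring, a=6378388.000): φ=18.65846606°, λ=13.62774432°, h=3396.1407 m

φ=18.65846606°, λ=13.62774432°, h=3396.1407 m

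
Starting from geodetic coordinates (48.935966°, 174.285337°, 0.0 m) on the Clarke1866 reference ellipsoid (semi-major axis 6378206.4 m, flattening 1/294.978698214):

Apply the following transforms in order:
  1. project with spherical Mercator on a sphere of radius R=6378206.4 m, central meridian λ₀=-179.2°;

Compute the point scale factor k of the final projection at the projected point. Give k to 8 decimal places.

1.52229689

start: φ=48.935966°, λ=174.285337°, h=0.000 m
→ into merc (λ₀=-179.2°): φ=48.93596600°, λ−λ₀=-6.51466300°
scale k = 1.52229689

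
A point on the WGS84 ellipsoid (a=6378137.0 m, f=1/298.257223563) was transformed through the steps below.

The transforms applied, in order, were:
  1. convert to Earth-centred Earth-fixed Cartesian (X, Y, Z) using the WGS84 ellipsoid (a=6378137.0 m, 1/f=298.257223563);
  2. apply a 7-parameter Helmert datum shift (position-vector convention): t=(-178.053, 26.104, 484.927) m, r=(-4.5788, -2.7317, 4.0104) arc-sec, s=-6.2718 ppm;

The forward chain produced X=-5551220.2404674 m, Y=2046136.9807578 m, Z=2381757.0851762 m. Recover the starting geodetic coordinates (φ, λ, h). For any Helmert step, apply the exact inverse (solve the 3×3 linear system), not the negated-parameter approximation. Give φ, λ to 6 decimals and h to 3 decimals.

φ=22.059760°, λ=159.765404°, h=2287.191 m

start: X=-5551220.2405, Y=2046136.9808, Z=2381757.0852 m
→ Helmert⁻¹: X=-5551005.6804, Y=2046178.7737, Z=2381406.0311
→ geod (Bowring, a=6378137.000): φ=22.05976000°, λ=159.76540400°, h=2287.1910 m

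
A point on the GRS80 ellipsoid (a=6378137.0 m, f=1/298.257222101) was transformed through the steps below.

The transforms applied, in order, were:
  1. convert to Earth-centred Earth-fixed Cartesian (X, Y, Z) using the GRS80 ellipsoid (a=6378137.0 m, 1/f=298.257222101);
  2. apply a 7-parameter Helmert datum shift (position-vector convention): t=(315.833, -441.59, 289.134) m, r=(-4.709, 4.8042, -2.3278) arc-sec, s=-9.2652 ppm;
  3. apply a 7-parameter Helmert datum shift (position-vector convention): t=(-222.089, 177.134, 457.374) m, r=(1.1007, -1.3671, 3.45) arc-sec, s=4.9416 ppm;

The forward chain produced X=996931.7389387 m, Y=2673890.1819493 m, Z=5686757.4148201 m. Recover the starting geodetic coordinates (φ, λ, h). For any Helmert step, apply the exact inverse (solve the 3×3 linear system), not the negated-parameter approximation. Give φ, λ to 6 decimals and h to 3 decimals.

φ=63.502356°, λ=69.556952°, h=1026.209 m

start: X=996931.7389, Y=2673890.1819, Z=5686757.4148 m
→ Helmert⁻¹: X=997231.3090, Y=2673713.4996, Z=5686251.0641
→ Helmert⁻¹: X=996762.0973, Y=2674061.3025, Z=5686098.8767
→ geod (Bowring, a=6378137.000): φ=63.50235600°, λ=69.55695200°, h=1026.2090 m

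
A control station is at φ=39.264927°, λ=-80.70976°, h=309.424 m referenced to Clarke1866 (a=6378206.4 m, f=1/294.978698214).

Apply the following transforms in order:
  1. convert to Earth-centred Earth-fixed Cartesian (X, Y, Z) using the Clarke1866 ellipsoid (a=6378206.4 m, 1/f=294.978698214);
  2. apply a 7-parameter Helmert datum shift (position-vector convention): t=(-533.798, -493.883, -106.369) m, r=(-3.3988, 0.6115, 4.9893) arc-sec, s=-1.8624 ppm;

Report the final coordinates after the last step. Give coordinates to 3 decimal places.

start: φ=39.264927°, λ=-80.709760°, h=309.424 m
→ ECEF (a=6378206.400, f=1/294.978698214): X=798320.9667, Y=-4880268.1668, Z=4015130.4745
→ Helmert 7p (PV): X=797915.6329, Y=-4880667.4898, Z=4015094.6771

X=797915.633 m, Y=-4880667.490 m, Z=4015094.677 m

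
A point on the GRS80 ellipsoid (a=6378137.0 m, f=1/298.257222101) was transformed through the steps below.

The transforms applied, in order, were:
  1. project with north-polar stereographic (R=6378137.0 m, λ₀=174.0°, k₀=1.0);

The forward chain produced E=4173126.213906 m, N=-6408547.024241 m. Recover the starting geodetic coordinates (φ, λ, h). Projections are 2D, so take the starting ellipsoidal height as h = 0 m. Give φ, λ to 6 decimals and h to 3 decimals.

φ=28.113787°, λ=-152.928576°, h=0.000 m

start: E=4173126.2139, N=-6408547.0242 m
→ stereo⁻¹: φ=28.11378700°, λ=-152.92857600°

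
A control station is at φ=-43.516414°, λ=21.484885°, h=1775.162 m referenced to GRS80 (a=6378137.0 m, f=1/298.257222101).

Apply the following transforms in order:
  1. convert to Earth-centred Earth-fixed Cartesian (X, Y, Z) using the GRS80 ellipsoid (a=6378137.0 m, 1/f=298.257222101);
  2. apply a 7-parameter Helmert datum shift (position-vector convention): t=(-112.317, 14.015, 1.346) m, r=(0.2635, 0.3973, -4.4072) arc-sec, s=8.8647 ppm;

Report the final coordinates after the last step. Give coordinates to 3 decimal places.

start: φ=-43.516414°, λ=21.484885°, h=1775.162 m
→ ECEF (a=6378137.000, f=1/298.257222101): X=4311932.3109, Y=1697201.4249, Z=-4370506.7157
→ Helmert 7p (PV): X=4311886.0634, Y=1697143.9357, Z=-4370550.2503

X=4311886.063 m, Y=1697143.936 m, Z=-4370550.250 m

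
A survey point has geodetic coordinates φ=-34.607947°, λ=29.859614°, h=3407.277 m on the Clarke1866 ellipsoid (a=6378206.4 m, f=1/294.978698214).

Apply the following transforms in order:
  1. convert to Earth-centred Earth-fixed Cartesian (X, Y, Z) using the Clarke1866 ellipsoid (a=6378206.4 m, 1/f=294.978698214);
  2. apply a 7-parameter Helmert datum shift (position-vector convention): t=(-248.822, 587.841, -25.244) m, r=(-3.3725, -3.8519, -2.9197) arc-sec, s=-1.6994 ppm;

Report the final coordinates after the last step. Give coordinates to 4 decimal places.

X=4559989.9616 m, Y=2618382.5775 m, Z=-3603879.3394 m

start: φ=-34.607947°, λ=29.859614°, h=3407.277 m
→ ECEF (a=6378206.400, f=1/294.978698214): X=4560142.1751, Y=2617922.6596, Z=-3603902.5744
→ Helmert 7p (PV): X=4559989.9616, Y=2618382.5775, Z=-3603879.3394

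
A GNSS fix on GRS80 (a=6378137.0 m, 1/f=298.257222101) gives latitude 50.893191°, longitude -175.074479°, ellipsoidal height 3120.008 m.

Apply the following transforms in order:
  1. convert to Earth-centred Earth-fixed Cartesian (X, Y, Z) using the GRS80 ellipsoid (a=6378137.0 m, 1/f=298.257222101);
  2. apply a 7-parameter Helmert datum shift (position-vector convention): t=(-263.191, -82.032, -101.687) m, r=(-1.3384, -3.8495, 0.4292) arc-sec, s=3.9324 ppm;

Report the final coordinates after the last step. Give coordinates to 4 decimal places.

X=-4018702.0540 m, Y=-346355.4237 m, Z=4928324.2855 m

start: φ=50.893191°, λ=-175.074479°, h=3120.008 m
→ ECEF (a=6378137.000, f=1/298.257222101): X=-4018331.8018, Y=-346295.6482, Z=4928479.3388
→ Helmert 7p (PV): X=-4018702.0540, Y=-346355.4237, Z=4928324.2855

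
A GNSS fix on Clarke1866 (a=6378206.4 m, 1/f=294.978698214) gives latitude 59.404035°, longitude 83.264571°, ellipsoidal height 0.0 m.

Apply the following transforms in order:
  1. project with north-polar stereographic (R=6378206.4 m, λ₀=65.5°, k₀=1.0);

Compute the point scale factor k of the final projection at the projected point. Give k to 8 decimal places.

1.07481932

start: φ=59.404035°, λ=83.264571°, h=0.000 m
→ into stereo (λ₀=65.5°): φ=59.40403500°, λ−λ₀=17.76457100°
scale k = 1.07481932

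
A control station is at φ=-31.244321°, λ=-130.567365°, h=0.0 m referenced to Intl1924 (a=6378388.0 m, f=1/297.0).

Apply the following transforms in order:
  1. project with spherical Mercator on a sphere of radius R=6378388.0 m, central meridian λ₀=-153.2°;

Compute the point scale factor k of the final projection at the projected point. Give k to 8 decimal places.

start: φ=-31.244321°, λ=-130.567365°, h=0.000 m
→ into merc (λ₀=-153.2°): φ=-31.24432100°, λ−λ₀=22.63263500°
scale k = 1.16964087

1.16964087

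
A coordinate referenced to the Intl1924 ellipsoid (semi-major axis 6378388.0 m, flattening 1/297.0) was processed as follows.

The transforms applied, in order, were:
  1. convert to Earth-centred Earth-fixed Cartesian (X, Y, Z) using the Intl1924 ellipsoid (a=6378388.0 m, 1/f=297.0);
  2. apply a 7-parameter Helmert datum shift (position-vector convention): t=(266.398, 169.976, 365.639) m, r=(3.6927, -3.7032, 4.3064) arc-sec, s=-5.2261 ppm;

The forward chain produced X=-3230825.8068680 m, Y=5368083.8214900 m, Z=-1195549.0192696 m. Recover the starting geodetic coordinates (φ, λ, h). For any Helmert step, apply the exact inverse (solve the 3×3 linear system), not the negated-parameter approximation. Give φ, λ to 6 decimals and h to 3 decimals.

φ=-10.878250°, λ=121.043943°, h=857.435 m

start: X=-3230825.8069, Y=5368083.8215, Z=-1195549.0193 m
→ Helmert⁻¹: X=-3231018.4898, Y=5367987.9452, Z=-1195959.0014
→ geod (Bowring, a=6378388.000): φ=-10.87825000°, λ=121.04394300°, h=857.4350 m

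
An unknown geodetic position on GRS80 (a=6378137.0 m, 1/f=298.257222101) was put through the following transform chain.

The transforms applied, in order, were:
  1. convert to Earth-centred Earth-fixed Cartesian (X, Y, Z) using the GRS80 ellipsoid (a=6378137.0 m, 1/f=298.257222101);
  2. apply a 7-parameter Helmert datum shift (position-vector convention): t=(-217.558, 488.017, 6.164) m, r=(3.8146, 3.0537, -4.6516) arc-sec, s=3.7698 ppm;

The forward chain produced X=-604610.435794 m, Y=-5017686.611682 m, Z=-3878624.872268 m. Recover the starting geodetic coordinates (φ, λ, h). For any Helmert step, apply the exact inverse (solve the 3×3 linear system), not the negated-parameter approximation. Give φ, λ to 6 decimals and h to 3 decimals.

start: X=-604610.4358, Y=-5017686.6117, Z=-3878624.8723 m
→ Helmert⁻¹: X=-604220.0093, Y=-5018241.0658, Z=-3878532.5541
→ geod (Bowring, a=6378137.000): φ=-37.68664000°, λ=-96.86563300°, h=907.4290 m

φ=-37.686640°, λ=-96.865633°, h=907.429 m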